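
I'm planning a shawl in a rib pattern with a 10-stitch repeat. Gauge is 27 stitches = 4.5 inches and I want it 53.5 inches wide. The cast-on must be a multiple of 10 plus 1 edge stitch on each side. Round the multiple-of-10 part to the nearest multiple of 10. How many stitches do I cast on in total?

27 / 4.5 = 6 sts per inch.
53.5 × 6 = 321.00 sts.
Less 2 edge sts → 319.00 for the repeat.
Nearest multiple of 10: 320.
Add back 2 edge sts → 322.

Cast on 322 stitches.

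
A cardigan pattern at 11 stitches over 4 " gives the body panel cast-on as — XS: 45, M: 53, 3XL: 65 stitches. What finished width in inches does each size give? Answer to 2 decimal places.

11/4 = 2.75 sts per in.
XS: 45 / 2.75 = 16.364 → 16.36 in.
M: 53 / 2.75 = 19.273 → 19.27 in.
3XL: 65 / 2.75 = 23.636 → 23.64 in.

XS 16.36 inches; M 19.27 inches; 3XL 23.64 inches.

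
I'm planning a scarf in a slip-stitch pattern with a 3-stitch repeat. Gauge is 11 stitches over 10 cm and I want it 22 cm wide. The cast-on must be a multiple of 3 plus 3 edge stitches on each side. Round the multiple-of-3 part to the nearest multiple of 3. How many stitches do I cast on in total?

11 / 10 = 1.1 sts per cm.
22 × 1.1 = 24.20 sts.
Less 6 edge sts → 18.20 for the repeat.
Nearest multiple of 3: 18.
Add back 6 edge sts → 24.

24 stitches.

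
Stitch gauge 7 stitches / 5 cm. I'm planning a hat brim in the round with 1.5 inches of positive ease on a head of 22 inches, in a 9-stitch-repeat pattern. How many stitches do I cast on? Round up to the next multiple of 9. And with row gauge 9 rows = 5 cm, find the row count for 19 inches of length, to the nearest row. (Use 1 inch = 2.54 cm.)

Finished = 22 + 1.5 = 23.5 inches.
23.5 inches × 2.54 = 59.69 cm.
7/5 = 1.4 sts per cm; 59.69 × 1.4 = 83.57 sts.
Next multiple of 9 → 90.
19 inches = 48.26 cm; × 1.8 = 86.87 → 87 rows.

Cast on 90 stitches; work 87 rows.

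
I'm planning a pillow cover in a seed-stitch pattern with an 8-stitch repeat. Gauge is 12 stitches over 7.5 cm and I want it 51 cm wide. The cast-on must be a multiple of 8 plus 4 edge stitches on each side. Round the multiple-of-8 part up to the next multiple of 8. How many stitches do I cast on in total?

Cast on 88 stitches.

12 / 7.5 = 1.6 sts per cm.
51 × 1.6 = 81.60 sts.
Less 8 edge sts → 73.60 for the repeat.
Next multiple of 8: 80.
Add back 8 edge sts → 88.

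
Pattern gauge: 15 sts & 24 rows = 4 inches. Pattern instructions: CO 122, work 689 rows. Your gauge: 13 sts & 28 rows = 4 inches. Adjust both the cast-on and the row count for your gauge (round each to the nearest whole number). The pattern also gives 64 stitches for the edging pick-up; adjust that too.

Stitches: 122 × 13/15 = 105.73 → 106.
Rows: 689 × 28/24 = 803.83 → 804.
edging pick-up: 64 × 13/15 = 55.47 → 55.

Cast on 106 stitches; work 804 rows; edging pick-up 55 stitches.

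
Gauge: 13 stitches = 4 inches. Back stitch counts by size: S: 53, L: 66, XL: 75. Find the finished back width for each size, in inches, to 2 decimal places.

S 16.31 inches; L 20.31 inches; XL 23.08 inches.

13/4 = 3.25 sts per in.
S: 53 / 3.25 = 16.308 → 16.31 in.
L: 66 / 3.25 = 20.308 → 20.31 in.
XL: 75 / 3.25 = 23.077 → 23.08 in.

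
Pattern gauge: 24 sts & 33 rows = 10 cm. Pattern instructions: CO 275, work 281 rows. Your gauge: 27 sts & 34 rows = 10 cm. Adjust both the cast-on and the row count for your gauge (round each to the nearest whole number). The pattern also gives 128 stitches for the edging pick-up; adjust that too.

Cast on 309 stitches; work 290 rows; edging pick-up 144 stitches.

Stitches: 275 × 27/24 = 309.38 → 309.
Rows: 281 × 34/33 = 289.52 → 290.
edging pick-up: 128 × 27/24 = 144.00 → 144.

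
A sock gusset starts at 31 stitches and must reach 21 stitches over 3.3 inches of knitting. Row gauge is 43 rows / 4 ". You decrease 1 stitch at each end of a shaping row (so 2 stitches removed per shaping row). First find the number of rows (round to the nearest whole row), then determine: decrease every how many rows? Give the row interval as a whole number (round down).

Decrease every 7th row.

Rows = 3.3 × 10.75 = 35.5 → 35 rows.
Stitches to remove: 10 → 5 shaping rows (at 2 st each).
35 / 5 = 7.00 → every 7 rows.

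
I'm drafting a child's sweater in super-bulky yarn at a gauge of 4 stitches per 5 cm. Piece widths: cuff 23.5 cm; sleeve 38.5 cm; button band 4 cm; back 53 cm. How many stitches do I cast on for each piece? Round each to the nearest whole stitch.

cuff 19; sleeve 31; button band 3; back 42.

Rate = 4/5 = 0.8 sts per cm.
cuff: 23.5 × 0.8 = 18.80 → 19.
sleeve: 38.5 × 0.8 = 30.80 → 31.
button band: 4 × 0.8 = 3.20 → 3.
back: 53 × 0.8 = 42.40 → 42.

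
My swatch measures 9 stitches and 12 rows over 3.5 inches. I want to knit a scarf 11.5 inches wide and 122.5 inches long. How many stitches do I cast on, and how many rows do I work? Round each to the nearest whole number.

Cast on 30 stitches and work 420 rows.

Stitch gauge = 9/3.5 = 2.571 sts/in; 11.5 × 2.571 = 29.57 → 30 sts.
Row gauge = 12/3.5 = 3.429 rows/in; 122.5 × 3.429 = 420.00 → 420 rows.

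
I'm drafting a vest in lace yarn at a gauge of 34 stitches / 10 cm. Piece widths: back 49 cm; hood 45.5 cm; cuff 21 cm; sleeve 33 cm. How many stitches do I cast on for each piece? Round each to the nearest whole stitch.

back 167; hood 155; cuff 71; sleeve 112.

Rate = 34/10 = 3.4 sts per cm.
back: 49 × 3.4 = 166.60 → 167.
hood: 45.5 × 3.4 = 154.70 → 155.
cuff: 21 × 3.4 = 71.40 → 71.
sleeve: 33 × 3.4 = 112.20 → 112.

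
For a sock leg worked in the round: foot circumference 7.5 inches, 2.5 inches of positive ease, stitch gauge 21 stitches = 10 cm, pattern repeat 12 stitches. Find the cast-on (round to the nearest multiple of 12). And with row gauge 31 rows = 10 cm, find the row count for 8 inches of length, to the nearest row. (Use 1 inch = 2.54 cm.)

Cast on 48 stitches; work 63 rows.

Finished = 7.5 + 2.5 = 10 inches.
10 inches × 2.54 = 25.40 cm.
21/10 = 2.1 sts per cm; 25.40 × 2.1 = 53.34 sts.
Nearest multiple of 12 → 48.
8 inches = 20.32 cm; × 3.1 = 62.99 → 63 rows.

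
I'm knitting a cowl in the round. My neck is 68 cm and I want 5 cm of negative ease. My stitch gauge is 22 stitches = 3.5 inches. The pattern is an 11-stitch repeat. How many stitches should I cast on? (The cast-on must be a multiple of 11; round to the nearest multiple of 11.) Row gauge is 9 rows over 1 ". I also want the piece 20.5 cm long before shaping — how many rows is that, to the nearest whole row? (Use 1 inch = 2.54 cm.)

Cast on 154 stitches; work 73 rows.

Finished = 68 − 5 = 63 cm.
63 cm × 1/2.54 = 24.80 inches.
22/3.5 = 6.286 sts per in; 24.80 × 6.286 = 155.91 sts.
Nearest multiple of 11 → 154.
20.5 cm = 8.07 inches; × 9 = 72.64 → 73 rows.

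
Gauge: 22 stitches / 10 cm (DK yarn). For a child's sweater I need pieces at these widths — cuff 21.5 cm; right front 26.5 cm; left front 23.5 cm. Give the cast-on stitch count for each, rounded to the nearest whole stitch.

cuff 47; right front 58; left front 52.

Rate = 22/10 = 2.2 sts per cm.
cuff: 21.5 × 2.2 = 47.30 → 47.
right front: 26.5 × 2.2 = 58.30 → 58.
left front: 23.5 × 2.2 = 51.70 → 52.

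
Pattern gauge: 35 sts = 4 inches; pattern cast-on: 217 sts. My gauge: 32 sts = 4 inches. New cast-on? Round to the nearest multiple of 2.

Scale factor = 32 / 35 = 0.914.
217 × 32 / 35 = 198.40 sts.
→ 198 sts.

198 stitches.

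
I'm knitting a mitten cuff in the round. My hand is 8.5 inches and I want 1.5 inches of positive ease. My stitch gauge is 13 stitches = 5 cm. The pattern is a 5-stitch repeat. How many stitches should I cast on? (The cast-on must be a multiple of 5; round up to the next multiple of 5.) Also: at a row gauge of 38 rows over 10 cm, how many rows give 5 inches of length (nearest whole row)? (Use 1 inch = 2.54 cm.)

Finished = 8.5 + 1.5 = 10 inches.
10 inches × 2.54 = 25.40 cm.
13/5 = 2.6 sts per cm; 25.40 × 2.6 = 66.04 sts.
Next multiple of 5 → 70.
5 inches = 12.70 cm; × 3.8 = 48.26 → 48 rows.

Cast on 70 stitches; work 48 rows.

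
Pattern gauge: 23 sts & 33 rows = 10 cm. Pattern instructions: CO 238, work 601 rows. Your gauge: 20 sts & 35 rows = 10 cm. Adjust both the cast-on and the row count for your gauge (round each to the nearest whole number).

Cast on 207 stitches; work 637 rows.

Stitches: 238 × 20/23 = 206.96 → 207.
Rows: 601 × 35/33 = 637.42 → 637.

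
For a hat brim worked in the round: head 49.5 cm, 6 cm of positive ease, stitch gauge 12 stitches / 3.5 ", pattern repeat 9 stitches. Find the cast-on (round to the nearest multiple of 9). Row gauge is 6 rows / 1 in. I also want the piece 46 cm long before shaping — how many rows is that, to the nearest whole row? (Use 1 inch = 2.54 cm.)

Finished = 49.5 + 6 = 55.5 cm.
55.5 cm × 1/2.54 = 21.85 inches.
12/3.5 = 3.429 sts per in; 21.85 × 3.429 = 74.92 sts.
Nearest multiple of 9 → 72.
46 cm = 18.11 inches; × 6 = 108.66 → 109 rows.

Cast on 72 stitches; work 109 rows.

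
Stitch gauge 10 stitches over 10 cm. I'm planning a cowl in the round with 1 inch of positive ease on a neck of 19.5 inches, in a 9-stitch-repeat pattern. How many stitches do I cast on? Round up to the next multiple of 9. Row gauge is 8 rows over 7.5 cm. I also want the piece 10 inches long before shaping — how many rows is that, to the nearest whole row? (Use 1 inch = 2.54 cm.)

Finished = 19.5 + 1 = 20.5 inches.
20.5 inches × 2.54 = 52.07 cm.
10/10 = 1 sts per cm; 52.07 × 1 = 52.07 sts.
Next multiple of 9 → 54.
10 inches = 25.40 cm; × 1.067 = 27.09 → 27 rows.

Cast on 54 stitches; work 27 rows.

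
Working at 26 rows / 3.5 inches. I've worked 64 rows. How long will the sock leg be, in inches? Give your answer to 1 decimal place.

26 rows / 3.5 inch = 7.429 rows per inch.
64 / 7.429 = 8.62 inches.

8.6 inches.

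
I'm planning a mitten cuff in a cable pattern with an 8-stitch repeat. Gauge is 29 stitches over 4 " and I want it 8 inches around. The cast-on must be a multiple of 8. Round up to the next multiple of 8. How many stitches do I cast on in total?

29 / 4 = 7.25 sts per inch.
8 × 7.25 = 58.00 sts.
Next multiple of 8: 64.

Cast on 64 stitches.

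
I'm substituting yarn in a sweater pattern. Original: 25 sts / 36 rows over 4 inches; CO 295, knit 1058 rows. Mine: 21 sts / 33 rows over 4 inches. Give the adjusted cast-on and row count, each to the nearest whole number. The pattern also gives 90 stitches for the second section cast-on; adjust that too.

Stitches: 295 × 21/25 = 247.80 → 248.
Rows: 1058 × 33/36 = 969.83 → 970.
second section cast-on: 90 × 21/25 = 75.60 → 76.

Cast on 248 stitches; work 970 rows; second section cast-on 76 stitches.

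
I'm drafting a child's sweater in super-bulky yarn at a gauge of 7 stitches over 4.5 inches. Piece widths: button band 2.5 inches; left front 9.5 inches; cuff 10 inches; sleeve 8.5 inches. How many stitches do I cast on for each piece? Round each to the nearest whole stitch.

Rate = 7/4.5 = 1.556 sts per in.
button band: 2.5 × 1.556 = 3.89 → 4.
left front: 9.5 × 1.556 = 14.78 → 15.
cuff: 10 × 1.556 = 15.56 → 16.
sleeve: 8.5 × 1.556 = 13.22 → 13.

button band 4; left front 15; cuff 16; sleeve 13.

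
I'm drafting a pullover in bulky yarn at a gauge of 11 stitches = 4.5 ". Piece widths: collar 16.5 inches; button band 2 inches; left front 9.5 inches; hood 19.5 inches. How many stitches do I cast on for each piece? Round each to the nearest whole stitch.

Rate = 11/4.5 = 2.444 sts per in.
collar: 16.5 × 2.444 = 40.33 → 40.
button band: 2 × 2.444 = 4.89 → 5.
left front: 9.5 × 2.444 = 23.22 → 23.
hood: 19.5 × 2.444 = 47.67 → 48.

collar 40; button band 5; left front 23; hood 48.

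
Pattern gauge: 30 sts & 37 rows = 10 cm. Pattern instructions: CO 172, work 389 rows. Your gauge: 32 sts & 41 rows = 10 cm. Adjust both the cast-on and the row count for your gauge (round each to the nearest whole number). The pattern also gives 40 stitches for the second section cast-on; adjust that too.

Cast on 183 stitches; work 431 rows; second section cast-on 43 stitches.

Stitches: 172 × 32/30 = 183.47 → 183.
Rows: 389 × 41/37 = 431.05 → 431.
second section cast-on: 40 × 32/30 = 42.67 → 43.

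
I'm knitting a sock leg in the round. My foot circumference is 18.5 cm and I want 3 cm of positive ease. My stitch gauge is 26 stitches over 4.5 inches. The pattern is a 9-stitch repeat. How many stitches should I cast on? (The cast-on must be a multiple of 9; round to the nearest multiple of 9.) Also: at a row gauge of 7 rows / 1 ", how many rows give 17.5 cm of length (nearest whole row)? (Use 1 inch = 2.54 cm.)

Finished = 18.5 + 3 = 21.5 cm.
21.5 cm × 1/2.54 = 8.46 inches.
26/4.5 = 5.778 sts per in; 8.46 × 5.778 = 48.91 sts.
Nearest multiple of 9 → 45.
17.5 cm = 6.89 inches; × 7 = 48.23 → 48 rows.

Cast on 45 stitches; work 48 rows.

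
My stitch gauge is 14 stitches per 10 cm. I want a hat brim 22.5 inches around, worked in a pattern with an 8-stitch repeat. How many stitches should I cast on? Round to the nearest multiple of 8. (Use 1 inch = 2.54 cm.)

CO 80 sts.

22.5 in = 22.5 × 2.54 = 57.15 cm.
14 / 10 = 1.4 sts/cm.
57.15 × 1.4 = 80.01 sts.
→ 80.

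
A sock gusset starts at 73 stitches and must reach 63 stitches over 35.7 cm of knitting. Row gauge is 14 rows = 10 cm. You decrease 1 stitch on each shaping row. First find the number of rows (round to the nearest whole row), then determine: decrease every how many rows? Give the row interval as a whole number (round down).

Decrease every 5th row.

Rows = 35.7 × 1.4 = 50.0 → 50 rows.
Stitches to remove: 10 → 10 shaping rows (at 1 st each).
50 / 10 = 5.00 → every 5 rows.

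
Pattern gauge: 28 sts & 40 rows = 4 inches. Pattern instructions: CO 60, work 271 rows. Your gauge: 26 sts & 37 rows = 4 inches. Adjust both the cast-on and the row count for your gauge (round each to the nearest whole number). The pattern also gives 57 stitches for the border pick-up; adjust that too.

Cast on 56 stitches; work 251 rows; border pick-up 53 stitches.

Stitches: 60 × 26/28 = 55.71 → 56.
Rows: 271 × 37/40 = 250.68 → 251.
border pick-up: 57 × 26/28 = 52.93 → 53.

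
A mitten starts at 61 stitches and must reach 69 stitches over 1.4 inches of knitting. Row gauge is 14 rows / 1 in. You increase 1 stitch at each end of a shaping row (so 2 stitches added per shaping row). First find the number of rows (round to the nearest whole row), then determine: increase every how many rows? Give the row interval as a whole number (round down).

Increase every 5th row.

Rows = 1.4 × 14 = 19.6 → 20 rows.
Stitches to add: 8 → 4 shaping rows (at 2 st each).
20 / 4 = 5.00 → every 5 rows.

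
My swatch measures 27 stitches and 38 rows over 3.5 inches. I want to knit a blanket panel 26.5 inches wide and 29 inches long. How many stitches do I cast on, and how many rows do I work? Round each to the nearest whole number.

Stitch gauge = 27/3.5 = 7.714 sts/in; 26.5 × 7.714 = 204.43 → 204 sts.
Row gauge = 38/3.5 = 10.857 rows/in; 29 × 10.857 = 314.86 → 315 rows.

Cast on 204 stitches and work 315 rows.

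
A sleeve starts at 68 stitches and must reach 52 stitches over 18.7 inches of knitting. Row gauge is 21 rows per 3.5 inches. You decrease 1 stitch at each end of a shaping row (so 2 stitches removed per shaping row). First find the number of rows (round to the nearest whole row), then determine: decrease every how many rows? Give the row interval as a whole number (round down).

Decrease every 14th row.

Rows = 18.7 × 6 = 112.2 → 112 rows.
Stitches to remove: 16 → 8 shaping rows (at 2 st each).
112 / 8 = 14.00 → every 14 rows.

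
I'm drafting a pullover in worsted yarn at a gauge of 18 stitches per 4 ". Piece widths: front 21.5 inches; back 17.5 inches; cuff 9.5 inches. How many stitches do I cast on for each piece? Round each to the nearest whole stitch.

front 97; back 79; cuff 43.

Rate = 18/4 = 4.5 sts per in.
front: 21.5 × 4.5 = 96.75 → 97.
back: 17.5 × 4.5 = 78.75 → 79.
cuff: 9.5 × 4.5 = 42.75 → 43.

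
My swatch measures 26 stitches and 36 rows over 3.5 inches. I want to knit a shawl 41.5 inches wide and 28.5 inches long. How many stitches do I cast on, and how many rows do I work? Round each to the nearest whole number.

Cast on 308 stitches and work 293 rows.

Stitch gauge = 26/3.5 = 7.429 sts/in; 41.5 × 7.429 = 308.29 → 308 sts.
Row gauge = 36/3.5 = 10.286 rows/in; 28.5 × 10.286 = 293.14 → 293 rows.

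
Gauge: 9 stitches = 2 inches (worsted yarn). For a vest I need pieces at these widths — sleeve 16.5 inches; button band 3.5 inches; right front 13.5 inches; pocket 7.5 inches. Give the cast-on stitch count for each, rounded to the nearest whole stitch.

Rate = 9/2 = 4.5 sts per in.
sleeve: 16.5 × 4.5 = 74.25 → 74.
button band: 3.5 × 4.5 = 15.75 → 16.
right front: 13.5 × 4.5 = 60.75 → 61.
pocket: 7.5 × 4.5 = 33.75 → 34.

sleeve 74; button band 16; right front 61; pocket 34.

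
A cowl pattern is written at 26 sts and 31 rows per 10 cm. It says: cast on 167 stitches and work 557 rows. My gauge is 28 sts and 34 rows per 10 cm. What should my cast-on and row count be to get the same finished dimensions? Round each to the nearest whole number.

Stitches: 167 × 28/26 = 179.85 → 180.
Rows: 557 × 34/31 = 610.90 → 611.

Cast on 180 stitches; work 611 rows.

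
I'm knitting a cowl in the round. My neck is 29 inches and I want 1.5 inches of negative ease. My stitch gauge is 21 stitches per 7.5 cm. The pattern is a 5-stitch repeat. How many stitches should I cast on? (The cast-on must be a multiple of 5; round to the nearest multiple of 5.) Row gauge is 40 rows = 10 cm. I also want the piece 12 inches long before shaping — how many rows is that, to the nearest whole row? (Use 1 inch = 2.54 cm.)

Finished = 29 − 1.5 = 27.5 inches.
27.5 inches × 2.54 = 69.85 cm.
21/7.5 = 2.8 sts per cm; 69.85 × 2.8 = 195.58 sts.
Nearest multiple of 5 → 195.
12 inches = 30.48 cm; × 4 = 121.92 → 122 rows.

Cast on 195 stitches; work 122 rows.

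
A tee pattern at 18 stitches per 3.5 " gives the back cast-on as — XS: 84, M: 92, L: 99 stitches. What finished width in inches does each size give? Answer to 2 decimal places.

XS 16.33 inches; M 17.89 inches; L 19.25 inches.

18/3.5 = 5.143 sts per in.
XS: 84 / 5.143 = 16.333 → 16.33 in.
M: 92 / 5.143 = 17.889 → 17.89 in.
L: 99 / 5.143 = 19.250 → 19.25 in.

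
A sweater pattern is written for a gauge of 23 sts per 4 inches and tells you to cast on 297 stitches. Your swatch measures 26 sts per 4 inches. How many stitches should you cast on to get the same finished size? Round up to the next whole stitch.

Scale factor = 26 / 23 = 1.130.
297 × 26 / 23 = 335.74 sts.
→ 336 sts.

Cast on 336 stitches.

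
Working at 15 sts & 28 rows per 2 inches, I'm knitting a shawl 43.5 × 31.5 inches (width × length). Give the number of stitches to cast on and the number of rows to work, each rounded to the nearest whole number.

Stitch gauge = 15/2 = 7.5 sts/in; 43.5 × 7.5 = 326.25 → 326 sts.
Row gauge = 28/2 = 14 rows/in; 31.5 × 14 = 441.00 → 441 rows.

Cast on 326 stitches and work 441 rows.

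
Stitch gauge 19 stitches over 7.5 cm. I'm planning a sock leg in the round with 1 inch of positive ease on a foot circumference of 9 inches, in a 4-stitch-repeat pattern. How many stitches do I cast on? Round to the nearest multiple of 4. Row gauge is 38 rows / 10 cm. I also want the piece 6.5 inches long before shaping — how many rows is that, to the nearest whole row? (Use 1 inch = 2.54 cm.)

Cast on 64 stitches; work 63 rows.

Finished = 9 + 1 = 10 inches.
10 inches × 2.54 = 25.40 cm.
19/7.5 = 2.533 sts per cm; 25.40 × 2.533 = 64.35 sts.
Nearest multiple of 4 → 64.
6.5 inches = 16.51 cm; × 3.8 = 62.74 → 63 rows.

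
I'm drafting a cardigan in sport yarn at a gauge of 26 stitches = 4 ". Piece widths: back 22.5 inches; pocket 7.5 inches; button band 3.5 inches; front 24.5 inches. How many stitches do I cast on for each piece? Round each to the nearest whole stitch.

back 146; pocket 49; button band 23; front 159.

Rate = 26/4 = 6.5 sts per in.
back: 22.5 × 6.5 = 146.25 → 146.
pocket: 7.5 × 6.5 = 48.75 → 49.
button band: 3.5 × 6.5 = 22.75 → 23.
front: 24.5 × 6.5 = 159.25 → 159.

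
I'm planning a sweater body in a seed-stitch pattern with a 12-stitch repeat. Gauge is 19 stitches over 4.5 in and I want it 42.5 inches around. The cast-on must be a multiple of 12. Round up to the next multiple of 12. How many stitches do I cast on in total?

19 / 4.5 = 4.222 sts per inch.
42.5 × 4.222 = 179.44 sts.
Next multiple of 12: 180.

180 stitches.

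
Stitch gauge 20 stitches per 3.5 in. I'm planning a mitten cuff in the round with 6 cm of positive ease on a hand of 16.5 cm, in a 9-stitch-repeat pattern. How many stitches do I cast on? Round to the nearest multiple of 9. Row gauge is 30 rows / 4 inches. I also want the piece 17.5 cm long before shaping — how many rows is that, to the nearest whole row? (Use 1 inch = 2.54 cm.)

Finished = 16.5 + 6 = 22.5 cm.
22.5 cm × 1/2.54 = 8.86 inches.
20/3.5 = 5.714 sts per in; 8.86 × 5.714 = 50.62 sts.
Nearest multiple of 9 → 54.
17.5 cm = 6.89 inches; × 7.5 = 51.67 → 52 rows.

Cast on 54 stitches; work 52 rows.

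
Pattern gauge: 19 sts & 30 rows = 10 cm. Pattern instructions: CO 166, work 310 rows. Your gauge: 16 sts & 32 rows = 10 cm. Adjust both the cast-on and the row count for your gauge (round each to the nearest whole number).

Stitches: 166 × 16/19 = 139.79 → 140.
Rows: 310 × 32/30 = 330.67 → 331.

Cast on 140 stitches; work 331 rows.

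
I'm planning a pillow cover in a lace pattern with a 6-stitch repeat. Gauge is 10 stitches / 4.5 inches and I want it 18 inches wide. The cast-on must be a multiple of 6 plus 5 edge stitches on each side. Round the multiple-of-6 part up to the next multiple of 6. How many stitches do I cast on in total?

Cast on 40 stitches.

10 / 4.5 = 2.222 sts per inch.
18 × 2.222 = 40.00 sts.
Less 10 edge sts → 30.00 for the repeat.
Next multiple of 6: 30.
Add back 10 edge sts → 40.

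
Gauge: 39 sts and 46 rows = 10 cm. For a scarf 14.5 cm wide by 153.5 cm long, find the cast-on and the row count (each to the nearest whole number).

Stitch gauge = 39/10 = 3.9 sts/cm; 14.5 × 3.9 = 56.55 → 57 sts.
Row gauge = 46/10 = 4.6 rows/cm; 153.5 × 4.6 = 706.10 → 706 rows.

Cast on 57 stitches and work 706 rows.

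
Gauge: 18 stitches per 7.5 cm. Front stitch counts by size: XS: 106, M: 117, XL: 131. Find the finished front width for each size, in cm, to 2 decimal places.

18/7.5 = 2.4 sts per cm.
XS: 106 / 2.4 = 44.167 → 44.17 cm.
M: 117 / 2.4 = 48.750 → 48.75 cm.
XL: 131 / 2.4 = 54.583 → 54.58 cm.

XS 44.17 cm; M 48.75 cm; XL 54.58 cm.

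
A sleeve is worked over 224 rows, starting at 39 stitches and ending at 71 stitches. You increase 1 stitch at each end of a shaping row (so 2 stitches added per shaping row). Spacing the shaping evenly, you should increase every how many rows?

Increase every 14th row.

Stitches to add: |71 − 39| = 32.
Shaping rows needed: 32 / 2 = 16.
224 rows / 16 = every 14 rows.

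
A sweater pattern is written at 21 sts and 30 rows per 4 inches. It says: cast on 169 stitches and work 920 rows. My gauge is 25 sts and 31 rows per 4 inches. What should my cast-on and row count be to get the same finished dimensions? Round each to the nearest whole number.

Stitches: 169 × 25/21 = 201.19 → 201.
Rows: 920 × 31/30 = 950.67 → 951.

Cast on 201 stitches; work 951 rows.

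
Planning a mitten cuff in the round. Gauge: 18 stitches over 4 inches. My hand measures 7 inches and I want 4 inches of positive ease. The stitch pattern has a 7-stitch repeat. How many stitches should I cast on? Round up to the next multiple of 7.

Finished = 7 + 4 = 11 inches.
18 / 4 = 4.5 sts/in.
11 × 4.5 = 49.50 sts.
Next multiple of 7: 56.

56 stitches.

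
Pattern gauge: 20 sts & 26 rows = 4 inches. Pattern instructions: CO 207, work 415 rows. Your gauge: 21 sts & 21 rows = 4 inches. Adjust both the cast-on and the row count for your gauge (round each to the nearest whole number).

Stitches: 207 × 21/20 = 217.35 → 217.
Rows: 415 × 21/26 = 335.19 → 335.

Cast on 217 stitches; work 335 rows.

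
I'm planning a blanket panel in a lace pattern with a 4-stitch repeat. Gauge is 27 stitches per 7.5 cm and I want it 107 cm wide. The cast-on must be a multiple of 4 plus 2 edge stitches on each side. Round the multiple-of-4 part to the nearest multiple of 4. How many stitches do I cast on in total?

Cast on 384 stitches.

27 / 7.5 = 3.6 sts per cm.
107 × 3.6 = 385.20 sts.
Less 4 edge sts → 381.20 for the repeat.
Nearest multiple of 4: 380.
Add back 4 edge sts → 384.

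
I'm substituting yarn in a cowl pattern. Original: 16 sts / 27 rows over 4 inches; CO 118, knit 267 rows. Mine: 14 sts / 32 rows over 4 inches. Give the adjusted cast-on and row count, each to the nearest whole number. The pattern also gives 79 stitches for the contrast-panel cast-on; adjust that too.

Stitches: 118 × 14/16 = 103.25 → 103.
Rows: 267 × 32/27 = 316.44 → 316.
contrast-panel cast-on: 79 × 14/16 = 69.12 → 69.

Cast on 103 stitches; work 316 rows; contrast-panel cast-on 69 stitches.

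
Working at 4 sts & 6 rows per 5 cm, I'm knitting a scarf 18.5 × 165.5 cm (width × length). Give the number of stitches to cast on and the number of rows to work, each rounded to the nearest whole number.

Stitch gauge = 4/5 = 0.8 sts/cm; 18.5 × 0.8 = 14.80 → 15 sts.
Row gauge = 6/5 = 1.2 rows/cm; 165.5 × 1.2 = 198.60 → 199 rows.

Cast on 15 stitches and work 199 rows.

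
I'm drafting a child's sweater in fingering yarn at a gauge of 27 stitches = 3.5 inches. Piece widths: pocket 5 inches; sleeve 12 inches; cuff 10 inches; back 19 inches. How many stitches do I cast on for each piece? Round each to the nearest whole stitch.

pocket 39; sleeve 93; cuff 77; back 147.

Rate = 27/3.5 = 7.714 sts per in.
pocket: 5 × 7.714 = 38.57 → 39.
sleeve: 12 × 7.714 = 92.57 → 93.
cuff: 10 × 7.714 = 77.14 → 77.
back: 19 × 7.714 = 146.57 → 147.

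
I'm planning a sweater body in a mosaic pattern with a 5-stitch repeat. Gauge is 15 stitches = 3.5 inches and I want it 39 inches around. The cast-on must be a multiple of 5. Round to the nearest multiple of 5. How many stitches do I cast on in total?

CO 165 sts.

15 / 3.5 = 4.286 sts per inch.
39 × 4.286 = 167.14 sts.
Nearest multiple of 5: 165.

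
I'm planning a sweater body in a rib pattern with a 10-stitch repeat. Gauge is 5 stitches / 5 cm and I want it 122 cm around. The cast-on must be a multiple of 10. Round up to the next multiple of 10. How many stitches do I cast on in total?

5 / 5 = 1 sts per cm.
122 × 1 = 122.00 sts.
Next multiple of 10: 130.

130 stitches.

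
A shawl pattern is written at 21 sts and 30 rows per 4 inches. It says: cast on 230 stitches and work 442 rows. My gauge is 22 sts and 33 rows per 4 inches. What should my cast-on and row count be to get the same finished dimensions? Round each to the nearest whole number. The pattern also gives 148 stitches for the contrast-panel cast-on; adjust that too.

Cast on 241 stitches; work 486 rows; contrast-panel cast-on 155 stitches.

Stitches: 230 × 22/21 = 240.95 → 241.
Rows: 442 × 33/30 = 486.20 → 486.
contrast-panel cast-on: 148 × 22/21 = 155.05 → 155.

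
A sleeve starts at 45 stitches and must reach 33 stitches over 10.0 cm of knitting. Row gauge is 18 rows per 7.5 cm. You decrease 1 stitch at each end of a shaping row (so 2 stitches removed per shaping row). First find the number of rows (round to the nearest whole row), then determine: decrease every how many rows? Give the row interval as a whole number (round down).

Decrease every 4th row.

Rows = 10.0 × 2.4 = 24.0 → 24 rows.
Stitches to remove: 12 → 6 shaping rows (at 2 st each).
24 / 6 = 4.00 → every 4 rows.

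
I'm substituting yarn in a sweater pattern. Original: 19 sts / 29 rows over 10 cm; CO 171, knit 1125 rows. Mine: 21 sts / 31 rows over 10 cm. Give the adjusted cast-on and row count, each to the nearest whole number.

Stitches: 171 × 21/19 = 189.00 → 189.
Rows: 1125 × 31/29 = 1202.59 → 1203.

Cast on 189 stitches; work 1203 rows.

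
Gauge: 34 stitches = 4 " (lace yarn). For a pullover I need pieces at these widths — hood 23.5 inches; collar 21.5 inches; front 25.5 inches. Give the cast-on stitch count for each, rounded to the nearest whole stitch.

Rate = 34/4 = 8.5 sts per in.
hood: 23.5 × 8.5 = 199.75 → 200.
collar: 21.5 × 8.5 = 182.75 → 183.
front: 25.5 × 8.5 = 216.75 → 217.

hood 200; collar 183; front 217.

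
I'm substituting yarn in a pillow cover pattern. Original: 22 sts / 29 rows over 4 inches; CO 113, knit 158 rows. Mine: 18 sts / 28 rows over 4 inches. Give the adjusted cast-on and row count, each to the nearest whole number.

Stitches: 113 × 18/22 = 92.45 → 92.
Rows: 158 × 28/29 = 152.55 → 153.

Cast on 92 stitches; work 153 rows.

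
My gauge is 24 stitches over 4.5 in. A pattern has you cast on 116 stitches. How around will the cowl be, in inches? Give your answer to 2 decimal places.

24 stitches / 4.5 inch = 5.333 stitches per inch.
116 / 5.333 = 21.750 inches.

21.75 inches.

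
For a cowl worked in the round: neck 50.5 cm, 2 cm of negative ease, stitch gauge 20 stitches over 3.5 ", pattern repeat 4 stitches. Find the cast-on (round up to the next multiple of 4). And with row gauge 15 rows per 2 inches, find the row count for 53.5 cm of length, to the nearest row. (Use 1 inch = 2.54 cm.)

Cast on 112 stitches; work 158 rows.

Finished = 50.5 − 2 = 48.5 cm.
48.5 cm × 1/2.54 = 19.09 inches.
20/3.5 = 5.714 sts per in; 19.09 × 5.714 = 109.11 sts.
Next multiple of 4 → 112.
53.5 cm = 21.06 inches; × 7.5 = 157.97 → 158 rows.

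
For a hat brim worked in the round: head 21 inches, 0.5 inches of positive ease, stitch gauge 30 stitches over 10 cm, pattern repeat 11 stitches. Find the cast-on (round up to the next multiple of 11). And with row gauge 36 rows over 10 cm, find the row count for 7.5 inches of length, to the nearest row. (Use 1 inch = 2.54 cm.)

Cast on 165 stitches; work 69 rows.

Finished = 21 + 0.5 = 21.5 inches.
21.5 inches × 2.54 = 54.61 cm.
30/10 = 3 sts per cm; 54.61 × 3 = 163.83 sts.
Next multiple of 11 → 165.
7.5 inches = 19.05 cm; × 3.6 = 68.58 → 69 rows.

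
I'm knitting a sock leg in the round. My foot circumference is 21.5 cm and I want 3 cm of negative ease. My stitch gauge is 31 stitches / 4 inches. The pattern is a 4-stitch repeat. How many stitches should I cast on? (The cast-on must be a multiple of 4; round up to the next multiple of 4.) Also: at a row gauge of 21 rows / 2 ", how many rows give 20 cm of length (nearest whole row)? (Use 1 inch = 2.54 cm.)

Finished = 21.5 − 3 = 18.5 cm.
18.5 cm × 1/2.54 = 7.28 inches.
31/4 = 7.75 sts per in; 7.28 × 7.75 = 56.45 sts.
Next multiple of 4 → 60.
20 cm = 7.87 inches; × 10.5 = 82.68 → 83 rows.

Cast on 60 stitches; work 83 rows.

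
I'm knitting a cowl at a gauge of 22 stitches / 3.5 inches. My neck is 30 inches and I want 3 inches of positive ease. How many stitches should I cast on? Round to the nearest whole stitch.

Cast on 207 stitches.

Finished = 30 + 3 = 33 in.
22 / 3.5 = 6.286 sts per inch.
33.00 × 6.286 = 207.43 sts.
→ 207 sts.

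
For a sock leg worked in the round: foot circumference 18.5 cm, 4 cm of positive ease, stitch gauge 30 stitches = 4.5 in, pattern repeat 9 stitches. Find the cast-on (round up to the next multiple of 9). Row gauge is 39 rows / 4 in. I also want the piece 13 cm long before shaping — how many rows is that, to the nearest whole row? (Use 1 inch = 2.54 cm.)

Finished = 18.5 + 4 = 22.5 cm.
22.5 cm × 1/2.54 = 8.86 inches.
30/4.5 = 6.667 sts per in; 8.86 × 6.667 = 59.06 sts.
Next multiple of 9 → 63.
13 cm = 5.12 inches; × 9.75 = 49.90 → 50 rows.

Cast on 63 stitches; work 50 rows.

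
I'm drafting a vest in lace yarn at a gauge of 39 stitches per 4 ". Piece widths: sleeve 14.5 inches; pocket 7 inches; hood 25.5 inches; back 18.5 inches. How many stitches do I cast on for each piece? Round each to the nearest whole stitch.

Rate = 39/4 = 9.75 sts per in.
sleeve: 14.5 × 9.75 = 141.38 → 141.
pocket: 7 × 9.75 = 68.25 → 68.
hood: 25.5 × 9.75 = 248.62 → 249.
back: 18.5 × 9.75 = 180.38 → 180.

sleeve 141; pocket 68; hood 249; back 180.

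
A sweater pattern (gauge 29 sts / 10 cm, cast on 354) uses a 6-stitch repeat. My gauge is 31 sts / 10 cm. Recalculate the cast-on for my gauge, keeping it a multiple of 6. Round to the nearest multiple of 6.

354 × 31 / 29 = 378.41.
Nearest multiple of 6: 378.

Cast on 378 stitches.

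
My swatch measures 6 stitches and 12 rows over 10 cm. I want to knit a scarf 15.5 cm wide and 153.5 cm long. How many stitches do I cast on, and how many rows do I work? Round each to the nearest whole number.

Cast on 9 stitches and work 184 rows.

Stitch gauge = 6/10 = 0.6 sts/cm; 15.5 × 0.6 = 9.30 → 9 sts.
Row gauge = 12/10 = 1.2 rows/cm; 153.5 × 1.2 = 184.20 → 184 rows.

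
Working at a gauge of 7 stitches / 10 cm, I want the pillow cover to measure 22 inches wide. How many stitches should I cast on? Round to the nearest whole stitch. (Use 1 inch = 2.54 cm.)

22 in = 55.88 cm.
7 stitches / 10 cm = 0.7 stitches per cm.
55.88 × 0.7 = 39.12 stitches.
Round to nearest → 39.

Cast on 39 stitches.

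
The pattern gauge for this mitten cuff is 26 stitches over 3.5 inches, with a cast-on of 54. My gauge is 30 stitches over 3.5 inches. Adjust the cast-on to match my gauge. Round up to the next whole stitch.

Scale factor = 30 / 26 = 1.154.
54 × 30 / 26 = 62.31 sts.
→ 63 sts.

63 stitches.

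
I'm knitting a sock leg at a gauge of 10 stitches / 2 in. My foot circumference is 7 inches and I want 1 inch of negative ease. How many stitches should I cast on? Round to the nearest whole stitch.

Finished = 7 − 1 = 6 in.
10 / 2 = 5 sts per inch.
6.00 × 5 = 30.00 sts.

Cast on 30 stitches.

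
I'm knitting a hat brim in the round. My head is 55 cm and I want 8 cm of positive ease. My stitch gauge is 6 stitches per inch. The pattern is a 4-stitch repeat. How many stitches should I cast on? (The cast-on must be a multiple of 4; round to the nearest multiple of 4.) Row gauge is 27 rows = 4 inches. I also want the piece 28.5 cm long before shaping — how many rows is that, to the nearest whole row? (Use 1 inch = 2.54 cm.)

Cast on 148 stitches; work 76 rows.

Finished = 55 + 8 = 63 cm.
63 cm × 1/2.54 = 24.80 inches.
6/1 = 6 sts per in; 24.80 × 6 = 148.82 sts.
Nearest multiple of 4 → 148.
28.5 cm = 11.22 inches; × 6.75 = 75.74 → 76 rows.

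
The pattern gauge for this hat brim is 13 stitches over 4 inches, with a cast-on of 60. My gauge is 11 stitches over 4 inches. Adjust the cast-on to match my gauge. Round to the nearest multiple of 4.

Scale factor = 11 / 13 = 0.846.
60 × 11 / 13 = 50.77 sts.
→ 52 sts.

CO 52 sts.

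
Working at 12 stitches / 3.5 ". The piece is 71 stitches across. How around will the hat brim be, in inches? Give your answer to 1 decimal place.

12 stitches / 3.5 inch = 3.429 stitches per inch.
71 / 3.429 = 20.71 inches.

20.7 inches.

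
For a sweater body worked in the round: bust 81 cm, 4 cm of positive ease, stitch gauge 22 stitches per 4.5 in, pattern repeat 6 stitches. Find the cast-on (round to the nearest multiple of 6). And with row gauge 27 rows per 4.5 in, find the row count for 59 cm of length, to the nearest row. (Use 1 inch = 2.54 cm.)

Finished = 81 + 4 = 85 cm.
85 cm × 1/2.54 = 33.46 inches.
22/4.5 = 4.889 sts per in; 33.46 × 4.889 = 163.60 sts.
Nearest multiple of 6 → 162.
59 cm = 23.23 inches; × 6 = 139.37 → 139 rows.

Cast on 162 stitches; work 139 rows.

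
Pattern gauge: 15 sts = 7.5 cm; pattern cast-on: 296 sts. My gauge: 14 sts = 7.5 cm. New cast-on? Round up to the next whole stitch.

Scale factor = 14 / 15 = 0.933.
296 × 14 / 15 = 276.27 sts.
→ 277 sts.

Cast on 277 stitches.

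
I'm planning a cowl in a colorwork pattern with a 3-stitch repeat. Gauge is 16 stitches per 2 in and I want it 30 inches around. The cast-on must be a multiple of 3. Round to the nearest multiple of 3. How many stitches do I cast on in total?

240 stitches.

16 / 2 = 8 sts per inch.
30 × 8 = 240.00 sts.
Nearest multiple of 3: 240.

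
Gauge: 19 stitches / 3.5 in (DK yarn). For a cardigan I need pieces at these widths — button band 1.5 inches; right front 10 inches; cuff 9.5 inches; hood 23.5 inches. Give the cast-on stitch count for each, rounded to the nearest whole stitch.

button band 8; right front 54; cuff 52; hood 128.

Rate = 19/3.5 = 5.429 sts per in.
button band: 1.5 × 5.429 = 8.14 → 8.
right front: 10 × 5.429 = 54.29 → 54.
cuff: 9.5 × 5.429 = 51.57 → 52.
hood: 23.5 × 5.429 = 127.57 → 128.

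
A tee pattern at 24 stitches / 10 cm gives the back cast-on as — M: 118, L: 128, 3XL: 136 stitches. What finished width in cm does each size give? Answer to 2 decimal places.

M 49.17 cm; L 53.33 cm; 3XL 56.67 cm.

24/10 = 2.4 sts per cm.
M: 118 / 2.4 = 49.167 → 49.17 cm.
L: 128 / 2.4 = 53.333 → 53.33 cm.
3XL: 136 / 2.4 = 56.667 → 56.67 cm.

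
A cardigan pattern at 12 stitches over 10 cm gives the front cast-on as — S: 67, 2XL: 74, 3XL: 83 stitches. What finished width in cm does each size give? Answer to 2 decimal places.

S 55.83 cm; 2XL 61.67 cm; 3XL 69.17 cm.

12/10 = 1.2 sts per cm.
S: 67 / 1.2 = 55.833 → 55.83 cm.
2XL: 74 / 1.2 = 61.667 → 61.67 cm.
3XL: 83 / 1.2 = 69.167 → 69.17 cm.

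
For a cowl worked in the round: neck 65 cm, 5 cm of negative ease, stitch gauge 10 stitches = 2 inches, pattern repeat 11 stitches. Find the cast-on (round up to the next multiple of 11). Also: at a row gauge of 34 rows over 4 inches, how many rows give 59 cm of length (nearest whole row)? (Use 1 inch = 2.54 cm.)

Cast on 121 stitches; work 197 rows.

Finished = 65 − 5 = 60 cm.
60 cm × 1/2.54 = 23.62 inches.
10/2 = 5 sts per in; 23.62 × 5 = 118.11 sts.
Next multiple of 11 → 121.
59 cm = 23.23 inches; × 8.5 = 197.44 → 197 rows.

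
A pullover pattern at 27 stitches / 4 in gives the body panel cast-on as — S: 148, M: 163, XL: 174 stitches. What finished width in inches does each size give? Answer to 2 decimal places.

S 21.93 inches; M 24.15 inches; XL 25.78 inches.

27/4 = 6.75 sts per in.
S: 148 / 6.75 = 21.926 → 21.93 in.
M: 163 / 6.75 = 24.148 → 24.15 in.
XL: 174 / 6.75 = 25.778 → 25.78 in.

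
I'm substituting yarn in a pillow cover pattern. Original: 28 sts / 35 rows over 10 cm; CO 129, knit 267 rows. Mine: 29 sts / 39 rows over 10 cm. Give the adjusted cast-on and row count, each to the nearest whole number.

Cast on 134 stitches; work 298 rows.

Stitches: 129 × 29/28 = 133.61 → 134.
Rows: 267 × 39/35 = 297.51 → 298.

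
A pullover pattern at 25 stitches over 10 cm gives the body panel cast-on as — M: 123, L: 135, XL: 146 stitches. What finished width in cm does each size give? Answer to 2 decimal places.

25/10 = 2.5 sts per cm.
M: 123 / 2.5 = 49.200 → 49.20 cm.
L: 135 / 2.5 = 54.000 → 54.00 cm.
XL: 146 / 2.5 = 58.400 → 58.40 cm.

M 49.20 cm; L 54.00 cm; XL 58.40 cm.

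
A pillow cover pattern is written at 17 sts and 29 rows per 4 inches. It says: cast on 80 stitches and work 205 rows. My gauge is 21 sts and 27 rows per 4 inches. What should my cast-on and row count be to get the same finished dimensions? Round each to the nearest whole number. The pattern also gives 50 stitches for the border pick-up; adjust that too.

Cast on 99 stitches; work 191 rows; border pick-up 62 stitches.

Stitches: 80 × 21/17 = 98.82 → 99.
Rows: 205 × 27/29 = 190.86 → 191.
border pick-up: 50 × 21/17 = 61.76 → 62.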